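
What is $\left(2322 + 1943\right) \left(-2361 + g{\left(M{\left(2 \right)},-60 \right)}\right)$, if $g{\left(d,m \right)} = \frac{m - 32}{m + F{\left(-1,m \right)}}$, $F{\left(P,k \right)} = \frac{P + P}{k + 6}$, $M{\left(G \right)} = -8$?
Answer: $- \frac{16292193375}{1619} \approx -1.0063 \cdot 10^{7}$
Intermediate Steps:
$F{\left(P,k \right)} = \frac{2 P}{6 + k}$
$g{\left(d,m \right)} = \frac{-32 + m}{m - \frac{2}{6 + m}}$ ($g{\left(d,m \right)} = \frac{m - 32}{m + 2 \left(-1\right) \frac{1}{6 + m}} = \frac{-32 + m}{m - \frac{2}{6 + m}}$)
$\left(2322 + 1943\right) \left(-2361 + g{\left(M{\left(2 \right)},-60 \right)}\right) = \left(2322 + 1943\right) \left(-2361 + \frac{\left(-32 - 60\right) \left(6 - 60\right)}{-2 - 60 \left(6 - 60\right)}\right) = 4265 \left(-2361 + \frac{1}{-2 - -3240} \left(-92\right) \left(-54\right)\right) = 4265 \left(-2361 + \frac{1}{-2 + 3240} \left(-92\right) \left(-54\right)\right) = 4265 \left(-2361 + \frac{1}{3238} \left(-92\right) \left(-54\right)\right) = 4265 \left(-2361 + \frac{2484}{1619}\right) = 4265 \left(- \frac{3819975}{1619}\right) = - \frac{16292193375}{1619}$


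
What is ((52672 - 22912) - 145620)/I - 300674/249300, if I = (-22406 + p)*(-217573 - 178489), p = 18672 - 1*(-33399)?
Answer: -176632191595151/146453519101950 ≈ -1.2061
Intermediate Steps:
p = 52071 (p = 18672 + 33399 = 52071)
I = -11749179230 (I = (-22406 + 52071)*(-217573 - 178489) = 29665*(-396062) = -11749179230)
((52672 - 22912) - 145620)/I - 300674/249300 = ((52672 - 22912) - 145620)/(-11749179230) - 300674/249300 = (29760 - 145620)*(-1/11749179230) - 300674*1/249300 = -115860*(-1/11749179230) - 150337/124650 = 11586/1174917923 - 150337/124650 = -176632191595151/146453519101950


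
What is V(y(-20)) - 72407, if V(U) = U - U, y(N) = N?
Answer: -72407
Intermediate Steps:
V(U) = 0
V(y(-20)) - 72407 = 0 - 72407 = -72407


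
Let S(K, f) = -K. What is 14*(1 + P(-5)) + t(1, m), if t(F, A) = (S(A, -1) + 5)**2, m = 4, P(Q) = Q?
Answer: -55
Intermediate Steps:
t(F, A) = (5 - A)**2 (t(F, A) = (-A + 5)**2 = (5 - A)**2)
14*(1 + P(-5)) + t(1, m) = 14*(1 - 5) + (-5 + 4)**2 = 14*(-4) + (-1)**2 = -56 + 1 = -55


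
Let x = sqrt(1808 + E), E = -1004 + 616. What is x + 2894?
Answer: 2894 + 2*sqrt(355) ≈ 2931.7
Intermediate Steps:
E = -388
x = 2*sqrt(355) (x = sqrt(1808 - 388) = sqrt(1420) = 2*sqrt(355) ≈ 37.683)
x + 2894 = 2*sqrt(355) + 2894 = 2894 + 2*sqrt(355)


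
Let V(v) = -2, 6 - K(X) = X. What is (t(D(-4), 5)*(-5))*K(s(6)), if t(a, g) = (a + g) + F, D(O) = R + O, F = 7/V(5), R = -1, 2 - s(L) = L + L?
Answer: 280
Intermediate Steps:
s(L) = 2 - 2*L (s(L) = 2 - (L + L) = 2 - 2*L)
K(X) = 6 - X
F = -7/2 (F = 7/(-2) = 7*(-1/2) = -7/2 ≈ -3.5000)
D(O) = -1 + O
t(a, g) = -7/2 + a + g (t(a, g) = (a + g) - 7/2 = -7/2 + a + g)
(t(D(-4), 5)*(-5))*K(s(6)) = ((-7/2 + (-1 - 4) + 5)*(-5))*(6 - (2 - 2*6)) = ((-7/2 - 5 + 5)*(-5))*(6 - (2 - 12)) = (-7/2*(-5))*(6 - 1*(-10)) = 35*(6 + 10)/2 = (35/2)*16 = 280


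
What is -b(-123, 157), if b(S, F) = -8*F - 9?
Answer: 1265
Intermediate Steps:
b(S, F) = -9 - 8*F
-b(-123, 157) = -(-9 - 8*157) = -(-9 - 1256) = -1*(-1265) = 1265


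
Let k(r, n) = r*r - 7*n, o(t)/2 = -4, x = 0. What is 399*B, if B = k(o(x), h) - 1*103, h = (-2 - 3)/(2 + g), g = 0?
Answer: -17157/2 ≈ -8578.5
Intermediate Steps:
o(t) = -8 (o(t) = 2*(-4) = -8)
h = -5/2 (h = (-2 - 3)/(2 + 0) = -5/2 ≈ -2.5000)
k(r, n) = r² - 7*n
B = -43/2 (B = ((-8)² - 7*(-5/2)) - 1*103 = (64 + 35/2) - 103 = 163/2 - 103 = -43/2 ≈ -21.500)
399*B = 399*(-43/2) = -17157/2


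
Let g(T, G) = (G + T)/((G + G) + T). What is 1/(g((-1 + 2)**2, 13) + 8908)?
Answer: 27/240530 ≈ 0.00011225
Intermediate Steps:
g(T, G) = (G + T)/(T + 2*G) (g(T, G) = (G + T)/(2*G + T) = (G + T)/(T + 2*G))
1/(g((-1 + 2)**2, 13) + 8908) = 1/((13 + (-1 + 2)**2)/((-1 + 2)**2 + 2*13) + 8908) = 1/((13 + 1**2)/(1**2 + 26) + 8908) = 1/((13 + 1)/(1 + 26) + 8908) = 1/(14/27 + 8908) = 1/(240530/27) = 27/240530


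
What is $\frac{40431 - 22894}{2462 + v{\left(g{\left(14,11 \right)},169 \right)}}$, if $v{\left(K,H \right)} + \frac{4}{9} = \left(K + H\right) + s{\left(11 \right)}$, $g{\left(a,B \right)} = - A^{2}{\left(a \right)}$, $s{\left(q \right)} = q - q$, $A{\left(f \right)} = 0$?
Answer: $\frac{157833}{23675} \approx 6.6666$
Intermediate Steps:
$s{\left(q \right)} = 0$
$g{\left(a,B \right)} = 0$ ($g{\left(a,B \right)} = - 0^{2} = \left(-1\right) 0 = 0$)
$v{\left(K,H \right)} = - \frac{4}{9} + H + K$ ($v{\left(K,H \right)} = - \frac{4}{9} + \left(\left(K + H\right) + 0\right) = - \frac{4}{9} + \left(\left(H + K\right) + 0\right) = - \frac{4}{9} + \left(H + K\right) = - \frac{4}{9} + H + K$)
$\frac{40431 - 22894}{2462 + v{\left(g{\left(14,11 \right)},169 \right)}} = \frac{40431 - 22894}{2462 + \left(- \frac{4}{9} + 169 + 0\right)} = \frac{17537}{2462 + \frac{1517}{9}} = \frac{17537}{\frac{23675}{9}} = 17537 \cdot \frac{9}{23675} = \frac{157833}{23675}$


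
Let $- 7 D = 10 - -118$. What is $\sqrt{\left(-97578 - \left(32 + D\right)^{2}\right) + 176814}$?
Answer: $\frac{6 \sqrt{107593}}{7} \approx 281.15$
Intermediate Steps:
$D = - \frac{128}{7}$ ($D = - \frac{10 - -118}{7} = - \frac{10 + 118}{7} = \left(- \frac{1}{7}\right) 128 = - \frac{128}{7} \approx -18.286$)
$\sqrt{\left(-97578 - \left(32 + D\right)^{2}\right) + 176814} = \sqrt{\left(-97578 - \left(32 - \frac{128}{7}\right)^{2}\right) + 176814} = \sqrt{\left(-97578 - \left(\frac{96}{7}\right)^{2}\right) + 176814} = \sqrt{\left(-97578 - \frac{9216}{49}\right) + 176814} = \sqrt{- \frac{4790538}{49} + 176814} = \sqrt{\frac{3873348}{49}} = \frac{6 \sqrt{107593}}{7}$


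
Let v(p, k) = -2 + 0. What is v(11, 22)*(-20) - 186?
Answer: -146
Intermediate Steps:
v(p, k) = -2
v(11, 22)*(-20) - 186 = -2*(-20) - 186 = 40 - 186 = -146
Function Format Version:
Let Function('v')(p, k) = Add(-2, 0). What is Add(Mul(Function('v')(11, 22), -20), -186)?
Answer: -146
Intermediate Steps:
Function('v')(p, k) = -2
Add(Mul(Function('v')(11, 22), -20), -186) = Add(Mul(-2, -20), -186) = Add(40, -186) = -146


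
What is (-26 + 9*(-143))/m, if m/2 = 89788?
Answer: -1313/179576 ≈ -0.0073117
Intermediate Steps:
m = 179576 (m = 2*89788 = 179576)
(-26 + 9*(-143))/m = (-26 + 9*(-143))/179576 = (-26 - 1287)*(1/179576) = -1313*1/179576 = -1313/179576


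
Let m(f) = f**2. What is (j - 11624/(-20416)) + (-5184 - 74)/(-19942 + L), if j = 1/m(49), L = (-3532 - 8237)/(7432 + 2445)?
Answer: 91446102939977/109723552295896 ≈ 0.83342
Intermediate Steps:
L = -11769/9877 ≈ -1.1916
j = 1/2401 (j = 1/(49**2) = 1/2401 ≈ 0.00041649)
(j - 11624/(-20416)) + (-5184 - 74)/(-19942 + L) = (1/2401 - 11624/(-20416)) + (-5184 - 74)/(-19942 - 11769/9877) = (1/2401 - 11624*(-1)/20416) - 5258/(-196978903/9877) = (1/2401 - 1*(-1453/2552)) - 5258*(-9877/196978903) = (1/2401 + 1453/2552) + 4721206/17907173 = 3491205/6127352 + 4721206/17907173 = 91446102939977/109723552295896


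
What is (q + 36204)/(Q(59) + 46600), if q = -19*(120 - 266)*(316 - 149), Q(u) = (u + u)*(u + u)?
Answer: 249731/30262 ≈ 8.2523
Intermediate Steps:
Q(u) = 4*u² (Q(u) = (2*u)*(2*u) = 4*u²)
q = 463258 (q = -(-2774)*167 = -19*(-24382) = 463258)
(q + 36204)/(Q(59) + 46600) = (463258 + 36204)/(4*59² + 46600) = 499462/(4*3481 + 46600) = 499462/(13924 + 46600) = 499462/60524 = 499462*(1/60524) = 249731/30262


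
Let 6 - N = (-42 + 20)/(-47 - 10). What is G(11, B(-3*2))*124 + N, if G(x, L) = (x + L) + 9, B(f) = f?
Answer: 99272/57 ≈ 1741.6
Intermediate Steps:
G(x, L) = 9 + L + x (G(x, L) = (L + x) + 9 = 9 + L + x)
N = 320/57 (N = 6 - (-42 + 20)/(-47 - 10) = 6 - (-22)/(-57) = 6 - (-22)*(-1)/57 = 6 - 1*22/57 = 6 - 22/57 = 320/57 ≈ 5.6140)
G(11, B(-3*2))*124 + N = (9 - 3*2 + 11)*124 + 320/57 = (9 - 6 + 11)*124 + 320/57 = 14*124 + 320/57 = 1736 + 320/57 = 99272/57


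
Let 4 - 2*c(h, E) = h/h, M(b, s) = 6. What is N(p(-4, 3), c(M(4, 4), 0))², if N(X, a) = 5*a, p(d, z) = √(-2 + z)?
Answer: 225/4 ≈ 56.250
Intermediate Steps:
c(h, E) = 3/2 (c(h, E) = 2 - h/(2*h) = 2 - ½*1 = 2 - ½ = 3/2)
N(p(-4, 3), c(M(4, 4), 0))² = (5*(3/2))² = (15/2)² = 225/4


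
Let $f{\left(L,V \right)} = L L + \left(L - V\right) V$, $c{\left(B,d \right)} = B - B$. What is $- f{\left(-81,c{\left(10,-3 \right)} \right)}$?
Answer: $-6561$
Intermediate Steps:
$c{\left(B,d \right)} = 0$
$f{\left(L,V \right)} = L^{2} + V \left(L - V\right)$
$- f{\left(-81,c{\left(10,-3 \right)} \right)} = - (\left(-81\right)^{2} - 0^{2} - 0) = - (6561 - 0 + 0) = - (6561 + 0 + 0) = \left(-1\right) 6561 = -6561$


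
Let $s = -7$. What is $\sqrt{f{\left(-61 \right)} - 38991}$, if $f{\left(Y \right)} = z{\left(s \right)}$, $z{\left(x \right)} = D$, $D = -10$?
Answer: $i \sqrt{39001} \approx 197.49 i$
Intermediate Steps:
$z{\left(x \right)} = -10$
$f{\left(Y \right)} = -10$
$\sqrt{f{\left(-61 \right)} - 38991} = \sqrt{-10 - 38991} = \sqrt{-39001} = i \sqrt{39001}$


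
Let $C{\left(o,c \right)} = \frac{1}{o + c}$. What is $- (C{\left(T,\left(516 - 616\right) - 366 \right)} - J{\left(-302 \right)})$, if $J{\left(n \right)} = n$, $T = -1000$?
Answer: $- \frac{442731}{1466} \approx -302.0$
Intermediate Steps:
$C{\left(o,c \right)} = \frac{1}{c + o}$
$- (C{\left(T,\left(516 - 616\right) - 366 \right)} - J{\left(-302 \right)}) = - (\frac{1}{\left(\left(516 - 616\right) - 366\right) - 1000} - -302) = - (\frac{1}{\left(-100 - 366\right) - 1000} + 302) = - (\frac{1}{-466 - 1000} + 302) = - (\frac{1}{-1466} + 302) = - (- \frac{1}{1466} + 302) = \left(-1\right) \frac{442731}{1466} = - \frac{442731}{1466}$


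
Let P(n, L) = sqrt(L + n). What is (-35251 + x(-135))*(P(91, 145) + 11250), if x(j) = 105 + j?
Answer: -396911250 - 70562*sqrt(59) ≈ -3.9745e+8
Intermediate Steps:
(-35251 + x(-135))*(P(91, 145) + 11250) = (-35251 + (105 - 135))*(sqrt(145 + 91) + 11250) = (-35251 - 30)*(sqrt(236) + 11250) = -35281*(2*sqrt(59) + 11250) = -35281*(11250 + 2*sqrt(59)) = -396911250 - 70562*sqrt(59)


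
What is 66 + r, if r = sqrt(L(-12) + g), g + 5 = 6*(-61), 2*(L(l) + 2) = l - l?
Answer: 66 + I*sqrt(373) ≈ 66.0 + 19.313*I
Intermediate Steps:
L(l) = -2 (L(l) = -2 + (l - l)/2 = -2 + (1/2)*0 = -2 + 0 = -2)
g = -371 (g = -5 + 6*(-61) = -5 - 366 = -371)
r = I*sqrt(373) (r = sqrt(-2 - 371) = sqrt(-373) = I*sqrt(373) ≈ 19.313*I)
66 + r = 66 + I*sqrt(373)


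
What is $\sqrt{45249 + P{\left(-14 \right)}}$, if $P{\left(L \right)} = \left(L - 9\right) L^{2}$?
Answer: $\sqrt{40741} \approx 201.84$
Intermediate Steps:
$P{\left(L \right)} = L^{2} \left(-9 + L\right)$ ($P{\left(L \right)} = \left(L - 9\right) L^{2} = \left(-9 + L\right) L^{2} = L^{2} \left(-9 + L\right)$)
$\sqrt{45249 + P{\left(-14 \right)}} = \sqrt{45249 + \left(-14\right)^{2} \left(-9 - 14\right)} = \sqrt{45249 + 196 \left(-23\right)} = \sqrt{45249 - 4508} = \sqrt{40741}$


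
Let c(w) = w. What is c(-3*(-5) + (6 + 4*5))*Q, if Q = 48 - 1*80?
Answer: -1312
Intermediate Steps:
Q = -32 (Q = 48 - 80 = -32)
c(-3*(-5) + (6 + 4*5))*Q = (-3*(-5) + (6 + 4*5))*(-32) = (15 + (6 + 20))*(-32) = (15 + 26)*(-32) = 41*(-32) = -1312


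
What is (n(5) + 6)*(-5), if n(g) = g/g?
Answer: -35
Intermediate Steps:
n(g) = 1
(n(5) + 6)*(-5) = (1 + 6)*(-5) = 7*(-5) = -35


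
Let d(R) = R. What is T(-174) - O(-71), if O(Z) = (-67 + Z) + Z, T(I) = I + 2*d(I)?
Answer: -313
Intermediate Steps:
T(I) = 3*I (T(I) = I + 2*I = 3*I)
O(Z) = -67 + 2*Z
T(-174) - O(-71) = 3*(-174) - (-67 + 2*(-71)) = -522 - (-67 - 142) = -522 - 1*(-209) = -522 + 209 = -313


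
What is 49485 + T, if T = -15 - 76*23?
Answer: 47722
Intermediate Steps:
T = -1763 (T = -15 - 1748 = -1763)
49485 + T = 49485 - 1763 = 47722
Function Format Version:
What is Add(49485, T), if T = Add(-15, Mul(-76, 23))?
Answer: 47722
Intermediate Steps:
T = -1763 (T = Add(-15, -1748) = -1763)
Add(49485, T) = Add(49485, -1763) = 47722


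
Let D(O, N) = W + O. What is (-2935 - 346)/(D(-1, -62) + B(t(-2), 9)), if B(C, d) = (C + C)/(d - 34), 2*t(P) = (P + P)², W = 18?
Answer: -82025/409 ≈ -200.55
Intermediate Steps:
t(P) = 2*P² (t(P) = (P + P)²/2 = (2*P)²/2 = (4*P²)/2 = 2*P²)
D(O, N) = 18 + O
B(C, d) = 2*C/(-34 + d) (B(C, d) = (2*C)/(-34 + d) = 2*C/(-34 + d))
(-2935 - 346)/(D(-1, -62) + B(t(-2), 9)) = (-2935 - 346)/((18 - 1) + 2*(2*(-2)²)/(-34 + 9)) = -3281/(17 + 2*(2*4)/(-25)) = -3281/(17 + 2*8*(-1/25)) = -3281/(17 - 16/25) = -3281/409/25 = -3281*25/409 = -82025/409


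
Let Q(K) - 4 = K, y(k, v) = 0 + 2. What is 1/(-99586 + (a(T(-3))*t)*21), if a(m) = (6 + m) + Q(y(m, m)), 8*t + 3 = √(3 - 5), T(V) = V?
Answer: -6378040/635615606467 - 1512*I*√2/635615606467 ≈ -1.0034e-5 - 3.3641e-9*I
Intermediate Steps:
y(k, v) = 2
t = -3/8 + I*√2/8 (t = -3/8 + √(3 - 5)/8 = -3/8 + √(-2)/8 = -3/8 + (I*√2)/8 = -3/8 + I*√2/8 ≈ -0.375 + 0.17678*I)
Q(K) = 4 + K
a(m) = 12 + m (a(m) = (6 + m) + (4 + 2) = (6 + m) + 6 = 12 + m)
1/(-99586 + (a(T(-3))*t)*21) = 1/(-99586 + ((12 - 3)*(-3/8 + I*√2/8))*21) = 1/(-99586 + (9*(-3/8 + I*√2/8))*21) = 1/(-99586 + (-27/8 + 9*I*√2/8)*21) = 1/(-99586 + (-567/8 + 189*I*√2/8)) = 1/(-797255/8 + 189*I*√2/8)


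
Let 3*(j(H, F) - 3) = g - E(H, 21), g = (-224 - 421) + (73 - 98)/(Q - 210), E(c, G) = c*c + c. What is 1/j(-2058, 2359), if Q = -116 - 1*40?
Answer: -1098/1549622747 ≈ -7.0856e-7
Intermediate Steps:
Q = -156 (Q = -116 - 40 = -156)
E(c, G) = c + c² (E(c, G) = c² + c = c + c²)
g = -236045/366 (g = (-224 - 421) + (73 - 98)/(-156 - 210) = -645 - 25/(-366) = -645 - 25*(-1/366) = -645 + 25/366 = -236045/366 ≈ -644.93)
j(H, F) = -232751/1098 - H*(1 + H)/3 (j(H, F) = 3 + (-236045/366 - H*(1 + H))/3 = 3 + (-236045/1098 - H*(1 + H)/3) = -232751/1098 - H*(1 + H)/3)
1/j(-2058, 2359) = 1/(-232751/1098 - ⅓*(-2058)*(1 - 2058)) = 1/(-232751/1098 - ⅓*(-2058)*(-2057)) = 1/(-232751/1098 - 1411102) = 1/(-1549622747/1098) = -1098/1549622747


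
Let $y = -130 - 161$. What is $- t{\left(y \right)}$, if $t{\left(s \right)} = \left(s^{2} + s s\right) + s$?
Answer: $-169071$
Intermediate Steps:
$y = -291$ ($y = -130 - 161 = -291$)
$t{\left(s \right)} = s + 2 s^{2}$ ($t{\left(s \right)} = \left(s^{2} + s^{2}\right) + s = 2 s^{2} + s = s + 2 s^{2}$)
$- t{\left(y \right)} = - \left(-291\right) \left(1 + 2 \left(-291\right)\right) = - \left(-291\right) \left(1 - 582\right) = - \left(-291\right) \left(-581\right) = \left(-1\right) 169071 = -169071$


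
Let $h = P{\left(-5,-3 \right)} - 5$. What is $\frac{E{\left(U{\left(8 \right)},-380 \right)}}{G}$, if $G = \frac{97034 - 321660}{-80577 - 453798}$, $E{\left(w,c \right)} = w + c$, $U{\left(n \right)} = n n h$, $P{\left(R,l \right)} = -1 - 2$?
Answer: $- \frac{238331250}{112313} \approx -2122.0$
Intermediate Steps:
$P{\left(R,l \right)} = -3$ ($P{\left(R,l \right)} = -1 - 2 = -3$)
$h = -8$ ($h = -3 - 5 = -8$)
$U{\left(n \right)} = - 8 n^{2}$ ($U{\left(n \right)} = n n \left(-8\right) = n^{2} \left(-8\right) = - 8 n^{2}$)
$E{\left(w,c \right)} = c + w$
$G = \frac{224626}{534375}$ ($G = - \frac{224626}{-534375} = \left(-224626\right) \left(- \frac{1}{534375}\right) = \frac{224626}{534375} \approx 0.42035$)
$\frac{E{\left(U{\left(8 \right)},-380 \right)}}{G} = \frac{-380 - 8 \cdot 8^{2}}{\frac{224626}{534375}} = \left(-380 - 512\right) \frac{534375}{224626} = \left(-892\right) \frac{534375}{224626} = - \frac{238331250}{112313}$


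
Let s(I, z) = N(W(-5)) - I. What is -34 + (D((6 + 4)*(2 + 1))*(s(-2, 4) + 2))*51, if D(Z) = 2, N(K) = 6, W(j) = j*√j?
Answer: 986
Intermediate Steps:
W(j) = j^(3/2)
s(I, z) = 6 - I
-34 + (D((6 + 4)*(2 + 1))*(s(-2, 4) + 2))*51 = -34 + (2*((6 - 1*(-2)) + 2))*51 = -34 + (2*((6 + 2) + 2))*51 = -34 + (2*(8 + 2))*51 = -34 + (2*10)*51 = -34 + 20*51 = -34 + 1020 = 986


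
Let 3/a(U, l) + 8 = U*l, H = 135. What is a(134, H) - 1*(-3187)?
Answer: 57627337/18082 ≈ 3187.0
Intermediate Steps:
a(U, l) = 3/(-8 + U*l)
a(134, H) - 1*(-3187) = 3/(-8 + 134*135) - 1*(-3187) = 3/(-8 + 18090) + 3187 = 3/18082 + 3187 = 57627337/18082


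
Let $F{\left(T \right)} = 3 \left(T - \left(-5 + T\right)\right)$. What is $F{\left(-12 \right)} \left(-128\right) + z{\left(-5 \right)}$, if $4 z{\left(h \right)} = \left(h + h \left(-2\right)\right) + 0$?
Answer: $- \frac{7675}{4} \approx -1918.8$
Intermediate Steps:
$z{\left(h \right)} = - \frac{h}{4}$ ($z{\left(h \right)} = \frac{\left(h + h \left(-2\right)\right) + 0}{4} = \frac{\left(h - 2 h\right) + 0}{4} = \frac{- h + 0}{4} = \frac{\left(-1\right) h}{4} = - \frac{h}{4}$)
$F{\left(T \right)} = 15$ ($F{\left(T \right)} = 3 \cdot 5 = 15$)
$F{\left(-12 \right)} \left(-128\right) + z{\left(-5 \right)} = 15 \left(-128\right) - - \frac{5}{4} = -1920 + \frac{5}{4} = - \frac{7675}{4}$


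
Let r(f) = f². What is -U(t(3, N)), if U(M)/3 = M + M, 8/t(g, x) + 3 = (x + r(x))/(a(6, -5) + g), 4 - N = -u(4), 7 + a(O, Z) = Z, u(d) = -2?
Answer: 144/11 ≈ 13.091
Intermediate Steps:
a(O, Z) = -7 + Z
N = 2 (N = 4 - (-1)*(-2) = 4 - 1*2 = 4 - 2 = 2)
t(g, x) = 8/(-3 + (x + x²)/(-12 + g)) (t(g, x) = 8/(-3 + (x + x²)/((-7 - 5) + g)) = 8/(-3 + (x + x²)/(-12 + g)))
U(M) = 6*M (U(M) = 3*(M + M) = 3*(2*M) = 6*M)
-U(t(3, N)) = -6*8*(12 - 1*3)/(-36 - 1*2 - 1*2² + 3*3) = -6*8*(12 - 3)/(-36 - 2 - 1*4 + 9) = -6*8*9/(-36 - 2 - 4 + 9) = -6*8*9/(-33) = -6*8*(-1/33)*9 = -6*(-24)/11 = -1*(-144/11) = 144/11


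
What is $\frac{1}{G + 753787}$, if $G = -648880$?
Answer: $\frac{1}{104907} \approx 9.5322 \cdot 10^{-6}$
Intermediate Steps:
$\frac{1}{G + 753787} = \frac{1}{-648880 + 753787} = \frac{1}{104907}$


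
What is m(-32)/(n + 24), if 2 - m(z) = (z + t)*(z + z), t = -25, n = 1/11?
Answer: -40106/265 ≈ -151.34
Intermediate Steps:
n = 1/11 ≈ 0.090909
m(z) = 2 - 2*z*(-25 + z) (m(z) = 2 - (z - 25)*(z + z) = 2 - (-25 + z)*2*z = 2 - 2*z*(-25 + z))
m(-32)/(n + 24) = (2 - 2*(-32)² + 50*(-32))/(1/11 + 24) = (2 - 2*1024 - 1600)/(265/11) = (2 - 2048 - 1600)*(11/265) = -3646*11/265 = -40106/265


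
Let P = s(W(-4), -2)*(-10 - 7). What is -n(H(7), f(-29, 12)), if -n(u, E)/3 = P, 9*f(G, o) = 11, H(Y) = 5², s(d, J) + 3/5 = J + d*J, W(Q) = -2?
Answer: -357/5 ≈ -71.400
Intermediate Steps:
s(d, J) = -⅗ + J + J*d (s(d, J) = -⅗ + (J + d*J) = -⅗ + (J + J*d) = -⅗ + J + J*d)
H(Y) = 25
P = -119/5 (P = (-⅗ - 2 - 2*(-2))*(-10 - 7) = (-⅗ - 2 + 4)*(-17) = (7/5)*(-17) = -119/5 ≈ -23.800)
f(G, o) = 11/9 (f(G, o) = (⅑)*11 = 11/9)
n(u, E) = 357/5 (n(u, E) = -3*(-119/5) = 357/5)
-n(H(7), f(-29, 12)) = -1*357/5 = -357/5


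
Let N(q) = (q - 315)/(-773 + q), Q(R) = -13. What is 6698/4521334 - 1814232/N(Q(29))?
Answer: -402960035914789/92687347 ≈ -4.3475e+6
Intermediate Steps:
N(q) = (-315 + q)/(-773 + q)
6698/4521334 - 1814232/N(Q(29)) = 6698/4521334 - 1814232*(-773 - 13)/(-315 - 13) = 6698*(1/4521334) - 1814232/(-328/(-786)) = 3349/2260667 - 1814232/((-1/786*(-328))) = 3349/2260667 - 1814232/164/393 = 3349/2260667 - 1814232*393/164 = 3349/2260667 - 178248294/41 = -402960035914789/92687347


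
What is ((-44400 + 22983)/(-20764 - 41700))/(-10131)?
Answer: -649/19176448 ≈ -3.3844e-5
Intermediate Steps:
((-44400 + 22983)/(-20764 - 41700))/(-10131) = -21417/(-62464)*(-1/10131) = -21417*(-1/62464)*(-1/10131) = (21417/62464)*(-1/10131) = -649/19176448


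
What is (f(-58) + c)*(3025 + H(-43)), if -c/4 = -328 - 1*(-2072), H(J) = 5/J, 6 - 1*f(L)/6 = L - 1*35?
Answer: -830106740/43 ≈ -1.9305e+7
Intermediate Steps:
f(L) = 246 - 6*L (f(L) = 36 - 6*(L - 1*35) = 36 - 6*(L - 35) = 36 - 6*(-35 + L) = 36 + (210 - 6*L) = 246 - 6*L)
c = -6976 (c = -4*(-328 - 1*(-2072)) = -4*(-328 + 2072) = -4*1744 = -6976)
(f(-58) + c)*(3025 + H(-43)) = ((246 - 6*(-58)) - 6976)*(3025 + 5/(-43)) = ((246 + 348) - 6976)*(3025 + 5*(-1/43)) = (594 - 6976)*(3025 - 5/43) = -6382*130070/43 = -830106740/43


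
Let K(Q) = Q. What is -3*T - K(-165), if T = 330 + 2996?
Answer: -9813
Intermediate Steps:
T = 3326
-3*T - K(-165) = -3*3326 - 1*(-165) = -9978 + 165 = -9813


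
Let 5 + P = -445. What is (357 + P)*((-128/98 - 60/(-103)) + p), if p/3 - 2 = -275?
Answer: 384754485/5047 ≈ 76234.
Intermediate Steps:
P = -450 (P = -5 - 445 = -450)
p = -819 (p = 6 + 3*(-275) = 6 - 825 = -819)
(357 + P)*((-128/98 - 60/(-103)) + p) = (357 - 450)*((-128/98 - 60/(-103)) - 819) = -93*((-128*1/98 - 60*(-1/103)) - 819) = -93*((-64/49 + 60/103) - 819) = -93*(-3652/5047 - 819) = -93*(-4137145/5047) = 384754485/5047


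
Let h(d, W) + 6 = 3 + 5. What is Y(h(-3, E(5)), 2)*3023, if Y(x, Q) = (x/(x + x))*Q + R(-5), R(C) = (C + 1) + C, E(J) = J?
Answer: -24184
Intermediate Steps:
h(d, W) = 2 (h(d, W) = -6 + (3 + 5) = -6 + 8 = 2)
R(C) = 1 + 2*C (R(C) = (1 + C) + C = 1 + 2*C)
Y(x, Q) = -9 + Q/2 (Y(x, Q) = (x/(x + x))*Q + (1 + 2*(-5)) = (x/((2*x)))*Q + (1 - 10) = ((1/(2*x))*x)*Q - 9 = Q/2 - 9 = -9 + Q/2)
Y(h(-3, E(5)), 2)*3023 = (-9 + (1/2)*2)*3023 = (-9 + 1)*3023 = -8*3023 = -24184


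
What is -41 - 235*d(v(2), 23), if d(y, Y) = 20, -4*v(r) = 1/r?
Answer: -4741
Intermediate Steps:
v(r) = -1/(4*r)
-41 - 235*d(v(2), 23) = -41 - 235*20 = -41 - 4700 = -4741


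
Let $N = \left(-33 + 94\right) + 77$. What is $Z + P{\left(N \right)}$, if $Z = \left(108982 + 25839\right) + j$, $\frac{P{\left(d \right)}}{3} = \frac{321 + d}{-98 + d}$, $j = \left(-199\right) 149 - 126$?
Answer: $\frac{4203137}{40} \approx 1.0508 \cdot 10^{5}$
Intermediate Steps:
$j = -29777$ ($j = -29651 - 126 = -29777$)
$N = 138$ ($N = 61 + 77 = 138$)
$P{\left(d \right)} = \frac{3 \left(321 + d\right)}{-98 + d}$ ($P{\left(d \right)} = 3 \frac{321 + d}{-98 + d} = \frac{3 \left(321 + d\right)}{-98 + d}$)
$Z = 105044$ ($Z = \left(108982 + 25839\right) - 29777 = 134821 - 29777 = 105044$)
$Z + P{\left(N \right)} = 105044 + \frac{3 \left(321 + 138\right)}{-98 + 138} = 105044 + 3 \cdot \frac{1}{40} \cdot 459 = 105044 + \frac{1377}{40} = \frac{4203137}{40}$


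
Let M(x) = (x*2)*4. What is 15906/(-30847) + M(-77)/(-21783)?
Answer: -327478646/671940201 ≈ -0.48736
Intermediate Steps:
M(x) = 8*x (M(x) = (2*x)*4 = 8*x)
15906/(-30847) + M(-77)/(-21783) = 15906/(-30847) + (8*(-77))/(-21783) = 15906*(-1/30847) - 616*(-1/21783) = -15906/30847 + 616/21783 = -327478646/671940201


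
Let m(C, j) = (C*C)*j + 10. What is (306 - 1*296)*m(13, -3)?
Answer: -4970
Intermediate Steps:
m(C, j) = 10 + j*C**2 (m(C, j) = C**2*j + 10 = j*C**2 + 10 = 10 + j*C**2)
(306 - 1*296)*m(13, -3) = (306 - 1*296)*(10 - 3*13**2) = (306 - 296)*(10 - 3*169) = 10*(10 - 507) = 10*(-497) = -4970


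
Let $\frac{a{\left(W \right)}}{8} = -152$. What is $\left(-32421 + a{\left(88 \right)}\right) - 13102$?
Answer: $-46739$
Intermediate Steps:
$a{\left(W \right)} = -1216$ ($a{\left(W \right)} = 8 \left(-152\right) = -1216$)
$\left(-32421 + a{\left(88 \right)}\right) - 13102 = \left(-32421 - 1216\right) - 13102 = -33637 - 13102 = -46739$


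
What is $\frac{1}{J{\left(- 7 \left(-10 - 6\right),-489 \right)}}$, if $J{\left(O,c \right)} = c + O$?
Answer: $- \frac{1}{377} \approx -0.0026525$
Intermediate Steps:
$J{\left(O,c \right)} = O + c$
$\frac{1}{J{\left(- 7 \left(-10 - 6\right),-489 \right)}} = \frac{1}{- 7 \left(-10 - 6\right) - 489} = \frac{1}{\left(-7\right) \left(-16\right) - 489} = \frac{1}{112 - 489} = \frac{1}{-377} = - \frac{1}{377}$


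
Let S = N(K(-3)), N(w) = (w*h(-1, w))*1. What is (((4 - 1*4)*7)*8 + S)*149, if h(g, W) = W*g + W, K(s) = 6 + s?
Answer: 0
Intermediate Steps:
h(g, W) = W + W*g
N(w) = 0 (N(w) = (w*(w*(1 - 1)))*1 = (w*(w*0))*1 = (w*0)*1 = 0*1 = 0)
S = 0
(((4 - 1*4)*7)*8 + S)*149 = (((4 - 1*4)*7)*8 + 0)*149 = (((4 - 4)*7)*8 + 0)*149 = ((0*7)*8 + 0)*149 = (0*8 + 0)*149 = (0 + 0)*149 = 0*149 = 0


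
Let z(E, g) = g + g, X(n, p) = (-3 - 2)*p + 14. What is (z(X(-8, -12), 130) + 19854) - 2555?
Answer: 17559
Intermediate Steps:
X(n, p) = 14 - 5*p (X(n, p) = -5*p + 14 = 14 - 5*p)
z(E, g) = 2*g
(z(X(-8, -12), 130) + 19854) - 2555 = (2*130 + 19854) - 2555 = (260 + 19854) - 2555 = 20114 - 2555 = 17559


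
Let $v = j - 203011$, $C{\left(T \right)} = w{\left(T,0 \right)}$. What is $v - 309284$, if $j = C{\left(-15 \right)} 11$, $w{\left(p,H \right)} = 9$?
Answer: $-512196$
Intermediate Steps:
$C{\left(T \right)} = 9$
$j = 99$ ($j = 9 \cdot 11 = 99$)
$v = -202912$ ($v = 99 - 203011 = -202912$)
$v - 309284 = -202912 - 309284 = -512196$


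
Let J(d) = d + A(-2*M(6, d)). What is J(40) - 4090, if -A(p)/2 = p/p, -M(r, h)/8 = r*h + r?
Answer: -4052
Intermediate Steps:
M(r, h) = -8*r - 8*h*r (M(r, h) = -8*(r*h + r) = -8*(h*r + r) = -8*(r + h*r) = -8*r - 8*h*r)
A(p) = -2 (A(p) = -2*p/p = -2*1 = -2)
J(d) = -2 + d (J(d) = d - 2 = -2 + d)
J(40) - 4090 = (-2 + 40) - 4090 = 38 - 4090 = -4052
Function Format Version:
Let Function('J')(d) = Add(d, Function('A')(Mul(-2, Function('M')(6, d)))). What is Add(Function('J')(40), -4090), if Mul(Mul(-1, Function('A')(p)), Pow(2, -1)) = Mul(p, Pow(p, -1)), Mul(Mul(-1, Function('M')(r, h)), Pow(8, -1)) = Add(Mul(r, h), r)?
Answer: -4052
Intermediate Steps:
Function('M')(r, h) = Add(Mul(-8, r), Mul(-8, h, r)) (Function('M')(r, h) = Mul(-8, Add(Mul(r, h), r)) = Mul(-8, Add(Mul(h, r), r)) = Mul(-8, Add(r, Mul(h, r))) = Add(Mul(-8, r), Mul(-8, h, r)))
Function('A')(p) = -2 (Function('A')(p) = Mul(-2, Mul(p, Pow(p, -1))) = Mul(-2, 1) = -2)
Function('J')(d) = Add(-2, d) (Function('J')(d) = Add(d, -2) = Add(-2, d))
Add(Function('J')(40), -4090) = Add(Add(-2, 40), -4090) = Add(38, -4090) = -4052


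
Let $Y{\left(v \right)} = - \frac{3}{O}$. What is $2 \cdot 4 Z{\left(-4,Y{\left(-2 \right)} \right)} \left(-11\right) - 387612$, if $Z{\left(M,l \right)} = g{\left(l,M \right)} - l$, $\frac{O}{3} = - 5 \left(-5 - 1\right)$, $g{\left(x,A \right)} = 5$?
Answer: $- \frac{5820824}{15} \approx -3.8806 \cdot 10^{5}$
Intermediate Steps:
$O = 90$ ($O = 3 \left(- 5 \left(-5 - 1\right)\right) = 3 \left(\left(-5\right) \left(-6\right)\right) = 3 \cdot 30 = 90$)
$Y{\left(v \right)} = - \frac{1}{30}$ ($Y{\left(v \right)} = - \frac{3}{90} = \left(-3\right) \frac{1}{90} = - \frac{1}{30}$)
$Z{\left(M,l \right)} = 5 - l$
$2 \cdot 4 Z{\left(-4,Y{\left(-2 \right)} \right)} \left(-11\right) - 387612 = 2 \cdot 4 \left(5 - - \frac{1}{30}\right) \left(-11\right) - 387612 = 8 \left(5 + \frac{1}{30}\right) \left(-11\right) - 387612 = 8 \cdot \frac{151}{30} \left(-11\right) - 387612 = \frac{604}{15} \left(-11\right) - 387612 = - \frac{6644}{15} - 387612 = - \frac{5820824}{15}$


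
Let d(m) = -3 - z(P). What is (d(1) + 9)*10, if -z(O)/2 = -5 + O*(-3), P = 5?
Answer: -340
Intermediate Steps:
z(O) = 10 + 6*O (z(O) = -2*(-5 + O*(-3)) = -2*(-5 - 3*O) = 10 + 6*O)
d(m) = -43 (d(m) = -3 - (10 + 6*5) = -3 - (10 + 30) = -3 - 1*40 = -3 - 40 = -43)
(d(1) + 9)*10 = (-43 + 9)*10 = -34*10 = -340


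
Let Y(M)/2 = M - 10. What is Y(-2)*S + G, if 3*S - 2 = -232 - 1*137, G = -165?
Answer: 2771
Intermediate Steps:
Y(M) = -20 + 2*M (Y(M) = 2*(M - 10) = 2*(-10 + M) = -20 + 2*M)
S = -367/3 (S = ⅔ + (-232 - 1*137)/3 = ⅔ + (-232 - 137)/3 = ⅔ + (⅓)*(-369) = ⅔ - 123 = -367/3 ≈ -122.33)
Y(-2)*S + G = (-20 + 2*(-2))*(-367/3) - 165 = (-20 - 4)*(-367/3) - 165 = -24*(-367/3) - 165 = 2936 - 165 = 2771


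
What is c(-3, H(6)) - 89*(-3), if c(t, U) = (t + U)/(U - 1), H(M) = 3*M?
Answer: 4554/17 ≈ 267.88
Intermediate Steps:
c(t, U) = (U + t)/(-1 + U)
c(-3, H(6)) - 89*(-3) = (3*6 - 3)/(-1 + 3*6) - 89*(-3) = (18 - 3)/(-1 + 18) + 267 = 15/17 + 267 = 4554/17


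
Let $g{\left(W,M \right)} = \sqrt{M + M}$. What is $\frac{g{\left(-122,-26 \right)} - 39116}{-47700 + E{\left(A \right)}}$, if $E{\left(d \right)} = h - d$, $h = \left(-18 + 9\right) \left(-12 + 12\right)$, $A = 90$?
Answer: $\frac{19558}{23895} - \frac{i \sqrt{13}}{23895} \approx 0.8185 - 0.00015089 i$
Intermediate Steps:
$g{\left(W,M \right)} = \sqrt{2} \sqrt{M}$ ($g{\left(W,M \right)} = \sqrt{2 M} = \sqrt{2} \sqrt{M}$)
$h = 0$ ($h = \left(-9\right) 0 = 0$)
$E{\left(d \right)} = - d$ ($E{\left(d \right)} = 0 - d = - d$)
$\frac{g{\left(-122,-26 \right)} - 39116}{-47700 + E{\left(A \right)}} = \frac{\sqrt{2} \sqrt{-26} - 39116}{-47700 - 90} = \frac{\sqrt{2} i \sqrt{26} - 39116}{-47700 - 90} = \frac{2 i \sqrt{13} - 39116}{-47790} = \left(-39116 + 2 i \sqrt{13}\right) \left(- \frac{1}{47790}\right) = \frac{19558}{23895} - \frac{i \sqrt{13}}{23895}$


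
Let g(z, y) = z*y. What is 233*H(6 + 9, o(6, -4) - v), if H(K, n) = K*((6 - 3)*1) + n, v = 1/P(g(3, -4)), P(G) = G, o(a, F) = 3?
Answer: 134441/12 ≈ 11203.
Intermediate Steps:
g(z, y) = y*z
v = -1/12 (v = 1/(-4*3) = 1/(-12) = -1/12 ≈ -0.083333)
H(K, n) = n + 3*K (H(K, n) = K*(3*1) + n = K*3 + n = 3*K + n = n + 3*K)
233*H(6 + 9, o(6, -4) - v) = 233*((3 - 1*(-1/12)) + 3*(6 + 9)) = 233*((3 + 1/12) + 3*15) = 233*(37/12 + 45) = 233*(577/12) = 134441/12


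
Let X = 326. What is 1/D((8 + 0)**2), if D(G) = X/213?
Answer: 213/326 ≈ 0.65337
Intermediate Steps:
D(G) = 326/213
1/D((8 + 0)**2) = 1/(326/213) = 213/326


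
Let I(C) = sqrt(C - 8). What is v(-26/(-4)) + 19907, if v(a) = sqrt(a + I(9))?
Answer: 19907 + sqrt(30)/2 ≈ 19910.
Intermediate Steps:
I(C) = sqrt(-8 + C)
v(a) = sqrt(1 + a) (v(a) = sqrt(a + sqrt(-8 + 9)) = sqrt(a + sqrt(1)) = sqrt(a + 1) = sqrt(1 + a))
v(-26/(-4)) + 19907 = sqrt(1 - 26/(-4)) + 19907 = sqrt(1 - 26*(-1/4)) + 19907 = sqrt(1 + 13/2) + 19907 = sqrt(15/2) + 19907 = sqrt(30)/2 + 19907 = 19907 + sqrt(30)/2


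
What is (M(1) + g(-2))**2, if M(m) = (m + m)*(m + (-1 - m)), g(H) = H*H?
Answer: 4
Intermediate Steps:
g(H) = H**2
M(m) = -2*m (M(m) = (2*m)*(-1) = -2*m)
(M(1) + g(-2))**2 = (-2*1 + (-2)**2)**2 = (-2 + 4)**2 = 2**2 = 4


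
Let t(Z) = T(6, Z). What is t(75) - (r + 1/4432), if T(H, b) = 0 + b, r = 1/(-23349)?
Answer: 7761188683/103482768 ≈ 75.000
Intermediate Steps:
r = -1/23349 ≈ -4.2828e-5
T(H, b) = b
t(Z) = Z
t(75) - (r + 1/4432) = 75 - (-1/23349 + 1/4432) = 75 - 1*18917/103482768 = 75 - 18917/103482768 = 7761188683/103482768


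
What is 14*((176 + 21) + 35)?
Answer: 3248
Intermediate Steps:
14*((176 + 21) + 35) = 14*(197 + 35) = 14*232 = 3248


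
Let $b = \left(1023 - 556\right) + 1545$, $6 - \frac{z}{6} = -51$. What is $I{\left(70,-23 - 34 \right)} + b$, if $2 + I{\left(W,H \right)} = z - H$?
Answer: $2409$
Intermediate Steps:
$z = 342$ ($z = 36 - -306 = 36 + 306 = 342$)
$b = 2012$ ($b = 467 + 1545 = 2012$)
$I{\left(W,H \right)} = 340 - H$ ($I{\left(W,H \right)} = -2 - \left(-342 + H\right) = 340 - H$)
$I{\left(70,-23 - 34 \right)} + b = \left(340 - \left(-23 - 34\right)\right) + 2012 = \left(340 - -57\right) + 2012 = \left(340 + 57\right) + 2012 = 397 + 2012 = 2409$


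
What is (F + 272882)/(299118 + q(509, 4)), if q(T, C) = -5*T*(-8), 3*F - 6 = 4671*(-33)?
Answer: 221503/319478 ≈ 0.69333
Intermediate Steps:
F = -51379 (F = 2 + (4671*(-33))/3 = 2 + (⅓)*(-154143) = 2 - 51381 = -51379)
q(T, C) = 40*T
(F + 272882)/(299118 + q(509, 4)) = (-51379 + 272882)/(299118 + 40*509) = 221503/(299118 + 20360) = 221503/319478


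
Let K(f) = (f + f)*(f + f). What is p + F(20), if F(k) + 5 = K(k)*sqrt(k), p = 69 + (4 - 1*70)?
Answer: -2 + 3200*sqrt(5) ≈ 7153.4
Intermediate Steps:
p = 3 (p = 69 + (4 - 70) = 69 - 66 = 3)
K(f) = 4*f**2 (K(f) = (2*f)*(2*f) = 4*f**2)
F(k) = -5 + 4*k**(5/2) (F(k) = -5 + (4*k**2)*sqrt(k) = -5 + 4*k**(5/2))
p + F(20) = 3 + (-5 + 4*20**(5/2)) = 3 + (-5 + 4*(800*sqrt(5))) = 3 + (-5 + 3200*sqrt(5)) = -2 + 3200*sqrt(5)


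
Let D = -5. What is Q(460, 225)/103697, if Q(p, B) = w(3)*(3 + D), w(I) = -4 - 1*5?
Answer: 18/103697 ≈ 0.00017358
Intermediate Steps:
w(I) = -9 (w(I) = -4 - 5 = -9)
Q(p, B) = 18 (Q(p, B) = -9*(3 - 5) = -9*(-2) = 18)
Q(460, 225)/103697 = 18/103697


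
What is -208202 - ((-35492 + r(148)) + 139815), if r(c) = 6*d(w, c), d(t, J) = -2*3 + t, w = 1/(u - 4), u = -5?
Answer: -937465/3 ≈ -3.1249e+5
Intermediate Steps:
w = -⅑ (w = 1/(-5 - 4) = 1/(-9) = -⅑ ≈ -0.11111)
d(t, J) = -6 + t
r(c) = -110/3 (r(c) = 6*(-6 - ⅑) = 6*(-55/9) = -110/3)
-208202 - ((-35492 + r(148)) + 139815) = -208202 - ((-35492 - 110/3) + 139815) = -208202 - (-106586/3 + 139815) = -208202 - 1*312859/3 = -208202 - 312859/3 = -937465/3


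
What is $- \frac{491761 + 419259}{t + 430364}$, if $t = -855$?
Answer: $- \frac{911020}{429509} \approx -2.1211$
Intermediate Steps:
$- \frac{491761 + 419259}{t + 430364} = - \frac{491761 + 419259}{-855 + 430364} = - \frac{911020}{429509}$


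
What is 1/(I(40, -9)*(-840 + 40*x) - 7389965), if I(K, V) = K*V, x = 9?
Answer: -1/7217165 ≈ -1.3856e-7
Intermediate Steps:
1/(I(40, -9)*(-840 + 40*x) - 7389965) = 1/((40*(-9))*(-840 + 40*9) - 7389965) = 1/(-360*(-840 + 360) - 7389965) = 1/(-360*(-480) - 7389965) = 1/(172800 - 7389965) = 1/(-7217165) = -1/7217165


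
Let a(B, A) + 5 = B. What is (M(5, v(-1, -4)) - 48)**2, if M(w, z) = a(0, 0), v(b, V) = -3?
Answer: 2809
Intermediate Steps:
a(B, A) = -5 + B
M(w, z) = -5 (M(w, z) = -5 + 0 = -5)
(M(5, v(-1, -4)) - 48)**2 = (-5 - 48)**2 = (-53)**2 = 2809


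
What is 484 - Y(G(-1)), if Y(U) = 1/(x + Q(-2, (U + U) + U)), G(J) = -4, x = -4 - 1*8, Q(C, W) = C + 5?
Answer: 4357/9 ≈ 484.11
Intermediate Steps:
Q(C, W) = 5 + C
x = -12 (x = -4 - 8 = -12)
Y(U) = -1/9 (Y(U) = 1/(-12 + (5 - 2)) = 1/(-12 + 3) = 1/(-9) = -1/9)
484 - Y(G(-1)) = 484 - 1*(-1/9) = 484 + 1/9 = 4357/9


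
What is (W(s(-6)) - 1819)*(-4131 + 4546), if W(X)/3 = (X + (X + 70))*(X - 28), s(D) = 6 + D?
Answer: -3195085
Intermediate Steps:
W(X) = 3*(-28 + X)*(70 + 2*X) (W(X) = 3*((X + (X + 70))*(X - 28)) = 3*((X + (70 + X))*(-28 + X)) = 3*((70 + 2*X)*(-28 + X)) = 3*((-28 + X)*(70 + 2*X)) = 3*(-28 + X)*(70 + 2*X))
(W(s(-6)) - 1819)*(-4131 + 4546) = ((-5880 + 6*(6 - 6)**2 + 42*(6 - 6)) - 1819)*(-4131 + 4546) = ((-5880 + 6*0**2 + 42*0) - 1819)*415 = ((-5880 + 6*0 + 0) - 1819)*415 = ((-5880 + 0 + 0) - 1819)*415 = (-5880 - 1819)*415 = -7699*415 = -3195085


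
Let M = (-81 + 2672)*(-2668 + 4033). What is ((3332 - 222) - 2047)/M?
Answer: 1063/3536715 ≈ 0.00030056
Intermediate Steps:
M = 3536715 (M = 2591*1365 = 3536715)
((3332 - 222) - 2047)/M = ((3332 - 222) - 2047)/3536715 = (3110 - 2047)*(1/3536715) = 1063*(1/3536715) = 1063/3536715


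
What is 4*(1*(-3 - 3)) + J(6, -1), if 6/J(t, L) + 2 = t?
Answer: -45/2 ≈ -22.500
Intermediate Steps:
J(t, L) = 6/(-2 + t)
4*(1*(-3 - 3)) + J(6, -1) = 4*(1*(-3 - 3)) + 6/(-2 + 6) = 4*(1*(-6)) + 6/4 = 4*(-6) + 6*(1/4) = -24 + 3/2 = -45/2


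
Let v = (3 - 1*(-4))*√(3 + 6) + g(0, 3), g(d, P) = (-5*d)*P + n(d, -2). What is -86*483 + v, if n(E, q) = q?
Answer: -41519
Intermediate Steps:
g(d, P) = -2 - 5*P*d (g(d, P) = (-5*d)*P - 2 = -5*P*d - 2 = -2 - 5*P*d)
v = 19 (v = (3 - 1*(-4))*√(3 + 6) + (-2 - 5*3*0) = (3 + 4)*√9 + (-2 + 0) = 7*3 - 2 = 21 - 2 = 19)
-86*483 + v = -86*483 + 19 = -41538 + 19 = -41519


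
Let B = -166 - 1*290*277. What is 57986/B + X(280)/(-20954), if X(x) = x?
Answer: -309394381/421678296 ≈ -0.73372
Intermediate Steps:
B = -80496 (B = -166 - 290*277 = -166 - 80330 = -80496)
57986/B + X(280)/(-20954) = 57986/(-80496) + 280/(-20954) = 57986*(-1/80496) + 280*(-1/20954) = -28993/40248 - 140/10477 = -309394381/421678296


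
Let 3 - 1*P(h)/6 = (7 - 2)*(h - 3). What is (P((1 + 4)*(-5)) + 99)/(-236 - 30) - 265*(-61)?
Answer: 4298933/266 ≈ 16161.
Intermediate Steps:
P(h) = 108 - 30*h (P(h) = 18 - 6*(7 - 2)*(h - 3) = 18 - 30*(-3 + h) = 18 - 6*(-15 + 5*h) = 18 + (90 - 30*h) = 108 - 30*h)
(P((1 + 4)*(-5)) + 99)/(-236 - 30) - 265*(-61) = ((108 - 30*(1 + 4)*(-5)) + 99)/(-236 - 30) - 265*(-61) = ((108 - 150*(-5)) + 99)/(-266) + 16165 = ((108 - 30*(-25)) + 99)*(-1/266) + 16165 = ((108 + 750) + 99)*(-1/266) + 16165 = (858 + 99)*(-1/266) + 16165 = 957*(-1/266) + 16165 = -957/266 + 16165 = 4298933/266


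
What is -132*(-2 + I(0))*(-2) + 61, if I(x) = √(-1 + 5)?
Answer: 61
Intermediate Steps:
I(x) = 2 (I(x) = √4 = 2)
-132*(-2 + I(0))*(-2) + 61 = -132*(-2 + 2)*(-2) + 61 = -0*(-2) + 61 = -132*0 + 61 = 0 + 61 = 61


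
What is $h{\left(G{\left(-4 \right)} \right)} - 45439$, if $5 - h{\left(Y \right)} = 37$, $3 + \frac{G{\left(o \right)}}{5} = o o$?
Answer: $-45471$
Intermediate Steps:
$G{\left(o \right)} = -15 + 5 o^{2}$ ($G{\left(o \right)} = -15 + 5 o o = -15 + 5 o^{2}$)
$h{\left(Y \right)} = -32$ ($h{\left(Y \right)} = 5 - 37 = -32$)
$h{\left(G{\left(-4 \right)} \right)} - 45439 = -32 - 45439 = -45471$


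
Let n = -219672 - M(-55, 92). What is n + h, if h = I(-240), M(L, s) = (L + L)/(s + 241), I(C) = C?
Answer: -73230586/333 ≈ -2.1991e+5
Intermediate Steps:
M(L, s) = 2*L/(241 + s) (M(L, s) = (2*L)/(241 + s) = 2*L/(241 + s))
h = -240
n = -73150666/333 (n = -219672 - 2*(-55)/(241 + 92) = -219672 - 2*(-55)/333 = -219672 - 1*(-110/333) = -219672 + 110/333 = -73150666/333 ≈ -2.1967e+5)
n + h = -73150666/333 - 240 = -73230586/333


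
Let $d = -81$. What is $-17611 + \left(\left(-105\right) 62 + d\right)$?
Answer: $-24202$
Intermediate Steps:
$-17611 + \left(\left(-105\right) 62 + d\right) = -17611 - 6591 = -24202$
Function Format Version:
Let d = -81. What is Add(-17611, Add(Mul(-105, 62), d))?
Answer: -24202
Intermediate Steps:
Add(-17611, Add(Mul(-105, 62), d)) = Add(-17611, Add(Mul(-105, 62), -81)) = Add(-17611, Add(-6510, -81)) = Add(-17611, -6591) = -24202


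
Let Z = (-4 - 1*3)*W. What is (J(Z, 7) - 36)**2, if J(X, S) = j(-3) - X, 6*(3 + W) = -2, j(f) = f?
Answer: 34969/9 ≈ 3885.4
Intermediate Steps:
W = -10/3 (W = -3 + (1/6)*(-2) = -3 - 1/3 = -10/3 ≈ -3.3333)
Z = 70/3 (Z = (-4 - 1*3)*(-10/3) = (-4 - 3)*(-10/3) = -7*(-10/3) = 70/3 ≈ 23.333)
J(X, S) = -3 - X
(J(Z, 7) - 36)**2 = ((-3 - 1*70/3) - 36)**2 = ((-3 - 70/3) - 36)**2 = (-79/3 - 36)**2 = (-187/3)**2 = 34969/9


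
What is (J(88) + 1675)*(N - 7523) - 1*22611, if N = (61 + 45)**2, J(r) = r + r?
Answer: 6850152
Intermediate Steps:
J(r) = 2*r
N = 11236 (N = 106**2 = 11236)
(J(88) + 1675)*(N - 7523) - 1*22611 = (2*88 + 1675)*(11236 - 7523) - 1*22611 = (176 + 1675)*3713 - 22611 = 1851*3713 - 22611 = 6872763 - 22611 = 6850152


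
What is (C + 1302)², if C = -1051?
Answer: 63001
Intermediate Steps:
(C + 1302)² = (-1051 + 1302)² = 251² = 63001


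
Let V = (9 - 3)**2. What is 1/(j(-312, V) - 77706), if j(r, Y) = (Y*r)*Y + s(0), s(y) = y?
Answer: -1/482058 ≈ -2.0744e-6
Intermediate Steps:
V = 36 (V = 6**2 = 36)
j(r, Y) = r*Y**2 (j(r, Y) = (Y*r)*Y + 0 = r*Y**2 + 0 = r*Y**2)
1/(j(-312, V) - 77706) = 1/(-312*36**2 - 77706) = 1/(-312*1296 - 77706) = 1/(-404352 - 77706) = 1/(-482058) = -1/482058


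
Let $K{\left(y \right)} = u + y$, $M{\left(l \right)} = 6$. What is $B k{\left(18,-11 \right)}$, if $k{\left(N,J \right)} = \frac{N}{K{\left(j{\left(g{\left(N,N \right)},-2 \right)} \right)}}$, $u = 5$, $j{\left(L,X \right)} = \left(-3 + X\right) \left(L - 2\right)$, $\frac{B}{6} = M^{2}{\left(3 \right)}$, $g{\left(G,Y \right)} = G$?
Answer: $- \frac{1296}{25} \approx -51.84$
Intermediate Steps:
$B = 216$ ($B = 6 \cdot 6^{2} = 6 \cdot 36 = 216$)
$j{\left(L,X \right)} = \left(-3 + X\right) \left(-2 + L\right)$
$K{\left(y \right)} = 5 + y$
$k{\left(N,J \right)} = \frac{N}{15 - 5 N}$ ($k{\left(N,J \right)} = \frac{N}{5 + \left(6 - 3 N - -4 + N \left(-2\right)\right)} = \frac{N}{5 + \left(6 - 3 N + 4 - 2 N\right)} = \frac{N}{5 - \left(-10 + 5 N\right)} = \frac{N}{15 - 5 N}$)
$B k{\left(18,-11 \right)} = 216 \cdot \frac{1}{5} \cdot 18 \frac{1}{3 - 18} = 216 \cdot \frac{1}{5} \cdot 18 \frac{1}{-15} = 216 \cdot \frac{1}{5} \cdot 18 \left(- \frac{1}{15}\right) = 216 \left(- \frac{6}{25}\right) = - \frac{1296}{25}$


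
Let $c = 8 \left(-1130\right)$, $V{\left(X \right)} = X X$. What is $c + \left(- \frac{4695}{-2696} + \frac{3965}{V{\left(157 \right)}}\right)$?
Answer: $- \frac{600615067465}{66453704} \approx -9038.1$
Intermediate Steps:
$V{\left(X \right)} = X^{2}$
$c = -9040$
$c + \left(- \frac{4695}{-2696} + \frac{3965}{V{\left(157 \right)}}\right) = -9040 + \left(- \frac{4695}{-2696} + \frac{3965}{157^{2}}\right) = -9040 + \left(\left(-4695\right) \left(- \frac{1}{2696}\right) + \frac{3965}{24649}\right) = -9040 + \left(\frac{4695}{2696} + 3965 \cdot \frac{1}{24649}\right) = -9040 + \left(\frac{4695}{2696} + \frac{3965}{24649}\right) = -9040 + \frac{126416695}{66453704} = - \frac{600615067465}{66453704}$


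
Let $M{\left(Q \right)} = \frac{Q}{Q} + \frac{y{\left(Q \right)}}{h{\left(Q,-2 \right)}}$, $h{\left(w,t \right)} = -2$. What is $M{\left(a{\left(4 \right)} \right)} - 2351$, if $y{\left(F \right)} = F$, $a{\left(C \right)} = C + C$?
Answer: $-2354$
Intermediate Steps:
$a{\left(C \right)} = 2 C$
$M{\left(Q \right)} = 1 - \frac{Q}{2}$ ($M{\left(Q \right)} = \frac{Q}{Q} + \frac{Q}{-2} = 1 + Q \left(- \frac{1}{2}\right) = 1 - \frac{Q}{2}$)
$M{\left(a{\left(4 \right)} \right)} - 2351 = \left(1 - \frac{2 \cdot 4}{2}\right) - 2351 = \left(1 - 4\right) - 2351 = -3 - 2351 = -2354$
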